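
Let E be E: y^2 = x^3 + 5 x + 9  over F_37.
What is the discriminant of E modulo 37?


4 a^3 + 27 b^2 = 4*5^3 + 27*9^2 = 500 + 2187 = 2687
Delta = -16 * (2687) = -42992
Delta mod 37 = 2

Delta = 2 (mod 37)


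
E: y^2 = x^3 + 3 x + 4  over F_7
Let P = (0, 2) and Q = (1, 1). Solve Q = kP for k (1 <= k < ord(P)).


Enumerate multiples of P until we hit Q = (1, 1):
  1P = (0, 2)
  2P = (1, 6)
  3P = (1, 1)
Match found at i = 3.

k = 3


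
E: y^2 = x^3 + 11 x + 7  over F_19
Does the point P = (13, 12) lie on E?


Check whether y^2 = x^3 + 11 x + 7 (mod 19) for (x, y) = (13, 12).
LHS: y^2 = 12^2 mod 19 = 11
RHS: x^3 + 11 x + 7 = 13^3 + 11*13 + 7 mod 19 = 10
LHS != RHS

No, not on the curve


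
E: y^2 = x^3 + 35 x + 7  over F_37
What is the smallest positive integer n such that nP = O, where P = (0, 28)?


Compute successive multiples of P until we hit O:
  1P = (0, 28)
  2P = (16, 36)
  3P = (12, 3)
  4P = (26, 20)
  5P = (10, 32)
  6P = (2, 23)
  7P = (32, 15)
  8P = (31, 32)
  ... (continuing to 41P)
  41P = O

ord(P) = 41


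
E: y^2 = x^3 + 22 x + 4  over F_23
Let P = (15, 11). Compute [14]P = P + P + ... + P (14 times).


k = 14 = 1110_2 (binary, LSB first: 0111)
Double-and-add from P = (15, 11):
  bit 0 = 0: acc unchanged = O
  bit 1 = 1: acc = O + (19, 17) = (19, 17)
  bit 2 = 1: acc = (19, 17) + (12, 15) = (1, 21)
  bit 3 = 1: acc = (1, 21) + (11, 17) = (13, 16)

14P = (13, 16)


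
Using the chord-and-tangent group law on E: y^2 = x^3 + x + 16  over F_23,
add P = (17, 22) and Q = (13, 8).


P != Q, so use the chord formula.
s = (y2 - y1) / (x2 - x1) = (9) / (19) mod 23 = 15
x3 = s^2 - x1 - x2 mod 23 = 15^2 - 17 - 13 = 11
y3 = s (x1 - x3) - y1 mod 23 = 15 * (17 - 11) - 22 = 22

P + Q = (11, 22)


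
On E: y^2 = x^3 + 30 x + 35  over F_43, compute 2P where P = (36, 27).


Doubling: s = (3 x1^2 + a) / (2 y1)
s = (3*36^2 + 30) / (2*27) mod 43 = 20
x3 = s^2 - 2 x1 mod 43 = 20^2 - 2*36 = 27
y3 = s (x1 - x3) - y1 mod 43 = 20 * (36 - 27) - 27 = 24

2P = (27, 24)


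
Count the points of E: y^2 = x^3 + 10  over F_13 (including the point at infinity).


For each x in F_13, count y with y^2 = x^3 + 0 x + 10 mod 13:
  x = 0: RHS = 10, y in [6, 7]  -> 2 point(s)
  x = 4: RHS = 9, y in [3, 10]  -> 2 point(s)
  x = 10: RHS = 9, y in [3, 10]  -> 2 point(s)
  x = 12: RHS = 9, y in [3, 10]  -> 2 point(s)
Affine points: 8. Add the point at infinity: total = 9.

#E(F_13) = 9


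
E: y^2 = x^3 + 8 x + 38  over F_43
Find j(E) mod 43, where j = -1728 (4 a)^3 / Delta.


Delta = -16(4 a^3 + 27 b^2) mod 43 = 34
-1728 * (4 a)^3 = -1728 * (4*8)^3 mod 43 = 27
j = 27 * 34^(-1) mod 43 = 40

j = 40 (mod 43)


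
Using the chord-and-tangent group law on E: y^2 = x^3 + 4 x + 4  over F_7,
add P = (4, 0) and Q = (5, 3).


P != Q, so use the chord formula.
s = (y2 - y1) / (x2 - x1) = (3) / (1) mod 7 = 3
x3 = s^2 - x1 - x2 mod 7 = 3^2 - 4 - 5 = 0
y3 = s (x1 - x3) - y1 mod 7 = 3 * (4 - 0) - 0 = 5

P + Q = (0, 5)


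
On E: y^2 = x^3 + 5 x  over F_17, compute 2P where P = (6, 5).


Doubling: s = (3 x1^2 + a) / (2 y1)
s = (3*6^2 + 5) / (2*5) mod 17 = 13
x3 = s^2 - 2 x1 mod 17 = 13^2 - 2*6 = 4
y3 = s (x1 - x3) - y1 mod 17 = 13 * (6 - 4) - 5 = 4

2P = (4, 4)


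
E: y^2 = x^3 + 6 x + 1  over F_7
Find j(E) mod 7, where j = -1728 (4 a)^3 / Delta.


Delta = -16(4 a^3 + 27 b^2) mod 7 = 3
-1728 * (4 a)^3 = -1728 * (4*6)^3 mod 7 = 6
j = 6 * 3^(-1) mod 7 = 2

j = 2 (mod 7)


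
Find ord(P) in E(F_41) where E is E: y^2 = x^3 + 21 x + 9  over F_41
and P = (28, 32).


Compute successive multiples of P until we hit O:
  1P = (28, 32)
  2P = (30, 13)
  3P = (22, 34)
  4P = (23, 21)
  5P = (26, 38)
  6P = (37, 36)
  7P = (1, 21)
  8P = (35, 35)
  ... (continuing to 44P)
  44P = O

ord(P) = 44


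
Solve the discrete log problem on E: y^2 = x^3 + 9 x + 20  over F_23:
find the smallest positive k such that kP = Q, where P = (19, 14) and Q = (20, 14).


Enumerate multiples of P until we hit Q = (20, 14):
  1P = (19, 14)
  2P = (11, 22)
  3P = (17, 7)
  4P = (5, 12)
  5P = (7, 14)
  6P = (20, 9)
  7P = (9, 5)
  8P = (8, 12)
  9P = (12, 4)
  10P = (10, 12)
  11P = (2, 0)
  12P = (10, 11)
  13P = (12, 19)
  14P = (8, 11)
  15P = (9, 18)
  16P = (20, 14)
Match found at i = 16.

k = 16


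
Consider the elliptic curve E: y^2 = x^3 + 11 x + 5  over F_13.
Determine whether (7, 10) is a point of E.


Check whether y^2 = x^3 + 11 x + 5 (mod 13) for (x, y) = (7, 10).
LHS: y^2 = 10^2 mod 13 = 9
RHS: x^3 + 11 x + 5 = 7^3 + 11*7 + 5 mod 13 = 9
LHS = RHS

Yes, on the curve


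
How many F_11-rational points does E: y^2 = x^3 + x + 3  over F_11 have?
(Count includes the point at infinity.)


For each x in F_11, count y with y^2 = x^3 + 1 x + 3 mod 11:
  x = 0: RHS = 3, y in [5, 6]  -> 2 point(s)
  x = 1: RHS = 5, y in [4, 7]  -> 2 point(s)
  x = 3: RHS = 0, y in [0]  -> 1 point(s)
  x = 4: RHS = 5, y in [4, 7]  -> 2 point(s)
  x = 5: RHS = 1, y in [1, 10]  -> 2 point(s)
  x = 6: RHS = 5, y in [4, 7]  -> 2 point(s)
  x = 7: RHS = 1, y in [1, 10]  -> 2 point(s)
  x = 9: RHS = 4, y in [2, 9]  -> 2 point(s)
  x = 10: RHS = 1, y in [1, 10]  -> 2 point(s)
Affine points: 17. Add the point at infinity: total = 18.

#E(F_11) = 18


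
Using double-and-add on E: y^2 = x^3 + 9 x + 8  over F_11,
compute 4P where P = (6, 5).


k = 4 = 100_2 (binary, LSB first: 001)
Double-and-add from P = (6, 5):
  bit 0 = 0: acc unchanged = O
  bit 1 = 0: acc unchanged = O
  bit 2 = 1: acc = O + (8, 3) = (8, 3)

4P = (8, 3)


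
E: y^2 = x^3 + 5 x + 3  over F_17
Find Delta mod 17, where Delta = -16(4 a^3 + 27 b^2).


4 a^3 + 27 b^2 = 4*5^3 + 27*3^2 = 500 + 243 = 743
Delta = -16 * (743) = -11888
Delta mod 17 = 12

Delta = 12 (mod 17)


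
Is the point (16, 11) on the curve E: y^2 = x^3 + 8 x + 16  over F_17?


Check whether y^2 = x^3 + 8 x + 16 (mod 17) for (x, y) = (16, 11).
LHS: y^2 = 11^2 mod 17 = 2
RHS: x^3 + 8 x + 16 = 16^3 + 8*16 + 16 mod 17 = 7
LHS != RHS

No, not on the curve


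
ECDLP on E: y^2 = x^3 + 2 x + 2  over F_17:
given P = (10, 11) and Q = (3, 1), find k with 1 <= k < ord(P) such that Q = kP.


Enumerate multiples of P until we hit Q = (3, 1):
  1P = (10, 11)
  2P = (16, 4)
  3P = (7, 11)
  4P = (0, 6)
  5P = (3, 1)
Match found at i = 5.

k = 5


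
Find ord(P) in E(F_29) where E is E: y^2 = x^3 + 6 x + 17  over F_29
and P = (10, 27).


Compute successive multiples of P until we hit O:
  1P = (10, 27)
  2P = (25, 4)
  3P = (22, 3)
  4P = (1, 13)
  5P = (24, 6)
  6P = (19, 1)
  7P = (13, 1)
  8P = (7, 5)
  ... (continuing to 25P)
  25P = O

ord(P) = 25


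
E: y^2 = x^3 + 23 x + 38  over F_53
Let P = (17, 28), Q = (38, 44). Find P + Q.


P != Q, so use the chord formula.
s = (y2 - y1) / (x2 - x1) = (16) / (21) mod 53 = 26
x3 = s^2 - x1 - x2 mod 53 = 26^2 - 17 - 38 = 38
y3 = s (x1 - x3) - y1 mod 53 = 26 * (17 - 38) - 28 = 9

P + Q = (38, 9)


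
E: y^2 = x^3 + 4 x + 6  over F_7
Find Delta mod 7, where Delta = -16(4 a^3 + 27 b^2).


4 a^3 + 27 b^2 = 4*4^3 + 27*6^2 = 256 + 972 = 1228
Delta = -16 * (1228) = -19648
Delta mod 7 = 1

Delta = 1 (mod 7)


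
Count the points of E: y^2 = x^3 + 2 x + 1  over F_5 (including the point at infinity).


For each x in F_5, count y with y^2 = x^3 + 2 x + 1 mod 5:
  x = 0: RHS = 1, y in [1, 4]  -> 2 point(s)
  x = 1: RHS = 4, y in [2, 3]  -> 2 point(s)
  x = 3: RHS = 4, y in [2, 3]  -> 2 point(s)
Affine points: 6. Add the point at infinity: total = 7.

#E(F_5) = 7


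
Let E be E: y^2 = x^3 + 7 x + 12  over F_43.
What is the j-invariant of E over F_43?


Delta = -16(4 a^3 + 27 b^2) mod 43 = 34
-1728 * (4 a)^3 = -1728 * (4*7)^3 mod 43 = 39
j = 39 * 34^(-1) mod 43 = 10

j = 10 (mod 43)


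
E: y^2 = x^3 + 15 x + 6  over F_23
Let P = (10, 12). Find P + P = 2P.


Doubling: s = (3 x1^2 + a) / (2 y1)
s = (3*10^2 + 15) / (2*12) mod 23 = 16
x3 = s^2 - 2 x1 mod 23 = 16^2 - 2*10 = 6
y3 = s (x1 - x3) - y1 mod 23 = 16 * (10 - 6) - 12 = 6

2P = (6, 6)


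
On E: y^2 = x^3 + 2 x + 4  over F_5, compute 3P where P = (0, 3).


k = 3 = 11_2 (binary, LSB first: 11)
Double-and-add from P = (0, 3):
  bit 0 = 1: acc = O + (0, 3) = (0, 3)
  bit 1 = 1: acc = (0, 3) + (4, 4) = (2, 4)

3P = (2, 4)


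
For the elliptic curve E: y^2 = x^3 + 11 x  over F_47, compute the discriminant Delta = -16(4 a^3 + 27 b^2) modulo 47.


4 a^3 + 27 b^2 = 4*11^3 + 27*0^2 = 5324 + 0 = 5324
Delta = -16 * (5324) = -85184
Delta mod 47 = 27

Delta = 27 (mod 47)


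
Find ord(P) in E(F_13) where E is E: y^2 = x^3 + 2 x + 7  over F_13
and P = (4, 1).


Compute successive multiples of P until we hit O:
  1P = (4, 1)
  2P = (6, 1)
  3P = (3, 12)
  4P = (10, 0)
  5P = (3, 1)
  6P = (6, 12)
  7P = (4, 12)
  8P = O

ord(P) = 8


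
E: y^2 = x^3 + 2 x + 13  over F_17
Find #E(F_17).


For each x in F_17, count y with y^2 = x^3 + 2 x + 13 mod 17:
  x = 0: RHS = 13, y in [8, 9]  -> 2 point(s)
  x = 1: RHS = 16, y in [4, 13]  -> 2 point(s)
  x = 2: RHS = 8, y in [5, 12]  -> 2 point(s)
  x = 4: RHS = 0, y in [0]  -> 1 point(s)
  x = 7: RHS = 13, y in [8, 9]  -> 2 point(s)
  x = 10: RHS = 13, y in [8, 9]  -> 2 point(s)
  x = 13: RHS = 9, y in [3, 14]  -> 2 point(s)
  x = 15: RHS = 1, y in [1, 16]  -> 2 point(s)
Affine points: 15. Add the point at infinity: total = 16.

#E(F_17) = 16


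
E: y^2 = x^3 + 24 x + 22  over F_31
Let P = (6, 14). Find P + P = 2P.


Doubling: s = (3 x1^2 + a) / (2 y1)
s = (3*6^2 + 24) / (2*14) mod 31 = 18
x3 = s^2 - 2 x1 mod 31 = 18^2 - 2*6 = 2
y3 = s (x1 - x3) - y1 mod 31 = 18 * (6 - 2) - 14 = 27

2P = (2, 27)


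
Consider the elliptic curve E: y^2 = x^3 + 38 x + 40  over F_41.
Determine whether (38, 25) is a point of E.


Check whether y^2 = x^3 + 38 x + 40 (mod 41) for (x, y) = (38, 25).
LHS: y^2 = 25^2 mod 41 = 10
RHS: x^3 + 38 x + 40 = 38^3 + 38*38 + 40 mod 41 = 22
LHS != RHS

No, not on the curve


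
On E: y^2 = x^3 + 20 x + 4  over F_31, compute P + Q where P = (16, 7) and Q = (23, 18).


P != Q, so use the chord formula.
s = (y2 - y1) / (x2 - x1) = (11) / (7) mod 31 = 6
x3 = s^2 - x1 - x2 mod 31 = 6^2 - 16 - 23 = 28
y3 = s (x1 - x3) - y1 mod 31 = 6 * (16 - 28) - 7 = 14

P + Q = (28, 14)


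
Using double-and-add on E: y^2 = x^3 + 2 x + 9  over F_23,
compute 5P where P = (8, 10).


k = 5 = 101_2 (binary, LSB first: 101)
Double-and-add from P = (8, 10):
  bit 0 = 1: acc = O + (8, 10) = (8, 10)
  bit 1 = 0: acc unchanged = (8, 10)
  bit 2 = 1: acc = (8, 10) + (5, 12) = (13, 1)

5P = (13, 1)


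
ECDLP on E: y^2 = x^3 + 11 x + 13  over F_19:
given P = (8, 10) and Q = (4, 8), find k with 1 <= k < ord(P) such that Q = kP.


Enumerate multiples of P until we hit Q = (4, 8):
  1P = (8, 10)
  2P = (1, 5)
  3P = (14, 2)
  4P = (3, 15)
  5P = (9, 10)
  6P = (2, 9)
  7P = (18, 1)
  8P = (13, 4)
  9P = (4, 8)
Match found at i = 9.

k = 9


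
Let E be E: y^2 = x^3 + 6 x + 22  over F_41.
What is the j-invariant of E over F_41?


Delta = -16(4 a^3 + 27 b^2) mod 41 = 5
-1728 * (4 a)^3 = -1728 * (4*6)^3 mod 41 = 40
j = 40 * 5^(-1) mod 41 = 8

j = 8 (mod 41)


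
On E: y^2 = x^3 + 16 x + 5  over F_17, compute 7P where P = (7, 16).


k = 7 = 111_2 (binary, LSB first: 111)
Double-and-add from P = (7, 16):
  bit 0 = 1: acc = O + (7, 16) = (7, 16)
  bit 1 = 1: acc = (7, 16) + (11, 4) = (8, 4)
  bit 2 = 1: acc = (8, 4) + (10, 3) = (12, 15)

7P = (12, 15)


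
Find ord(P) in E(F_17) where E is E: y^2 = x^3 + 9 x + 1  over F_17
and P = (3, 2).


Compute successive multiples of P until we hit O:
  1P = (3, 2)
  2P = (7, 13)
  3P = (5, 1)
  4P = (5, 16)
  5P = (7, 4)
  6P = (3, 15)
  7P = O

ord(P) = 7


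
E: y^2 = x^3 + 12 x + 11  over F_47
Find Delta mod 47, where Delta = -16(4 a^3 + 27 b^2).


4 a^3 + 27 b^2 = 4*12^3 + 27*11^2 = 6912 + 3267 = 10179
Delta = -16 * (10179) = -162864
Delta mod 47 = 38

Delta = 38 (mod 47)


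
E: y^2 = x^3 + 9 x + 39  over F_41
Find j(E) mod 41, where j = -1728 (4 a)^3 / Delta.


Delta = -16(4 a^3 + 27 b^2) mod 41 = 37
-1728 * (4 a)^3 = -1728 * (4*9)^3 mod 41 = 12
j = 12 * 37^(-1) mod 41 = 38

j = 38 (mod 41)


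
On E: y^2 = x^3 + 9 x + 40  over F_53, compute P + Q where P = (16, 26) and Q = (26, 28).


P != Q, so use the chord formula.
s = (y2 - y1) / (x2 - x1) = (2) / (10) mod 53 = 32
x3 = s^2 - x1 - x2 mod 53 = 32^2 - 16 - 26 = 28
y3 = s (x1 - x3) - y1 mod 53 = 32 * (16 - 28) - 26 = 14

P + Q = (28, 14)


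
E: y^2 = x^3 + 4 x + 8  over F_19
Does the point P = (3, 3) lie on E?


Check whether y^2 = x^3 + 4 x + 8 (mod 19) for (x, y) = (3, 3).
LHS: y^2 = 3^2 mod 19 = 9
RHS: x^3 + 4 x + 8 = 3^3 + 4*3 + 8 mod 19 = 9
LHS = RHS

Yes, on the curve


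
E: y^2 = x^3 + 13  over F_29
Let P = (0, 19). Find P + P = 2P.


Doubling: s = (3 x1^2 + a) / (2 y1)
s = (3*0^2 + 0) / (2*19) mod 29 = 0
x3 = s^2 - 2 x1 mod 29 = 0^2 - 2*0 = 0
y3 = s (x1 - x3) - y1 mod 29 = 0 * (0 - 0) - 19 = 10

2P = (0, 10)


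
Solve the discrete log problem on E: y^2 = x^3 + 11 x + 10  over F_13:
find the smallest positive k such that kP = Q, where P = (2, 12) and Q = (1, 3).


Enumerate multiples of P until we hit Q = (1, 3):
  1P = (2, 12)
  2P = (8, 5)
  3P = (4, 12)
  4P = (7, 1)
  5P = (0, 7)
  6P = (1, 10)
  7P = (1, 3)
Match found at i = 7.

k = 7


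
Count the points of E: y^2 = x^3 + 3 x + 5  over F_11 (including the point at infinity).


For each x in F_11, count y with y^2 = x^3 + 3 x + 5 mod 11:
  x = 0: RHS = 5, y in [4, 7]  -> 2 point(s)
  x = 1: RHS = 9, y in [3, 8]  -> 2 point(s)
  x = 4: RHS = 4, y in [2, 9]  -> 2 point(s)
  x = 10: RHS = 1, y in [1, 10]  -> 2 point(s)
Affine points: 8. Add the point at infinity: total = 9.

#E(F_11) = 9


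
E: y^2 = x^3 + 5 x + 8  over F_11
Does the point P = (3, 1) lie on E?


Check whether y^2 = x^3 + 5 x + 8 (mod 11) for (x, y) = (3, 1).
LHS: y^2 = 1^2 mod 11 = 1
RHS: x^3 + 5 x + 8 = 3^3 + 5*3 + 8 mod 11 = 6
LHS != RHS

No, not on the curve


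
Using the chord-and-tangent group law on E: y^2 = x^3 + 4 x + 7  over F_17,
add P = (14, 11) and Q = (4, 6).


P != Q, so use the chord formula.
s = (y2 - y1) / (x2 - x1) = (12) / (7) mod 17 = 9
x3 = s^2 - x1 - x2 mod 17 = 9^2 - 14 - 4 = 12
y3 = s (x1 - x3) - y1 mod 17 = 9 * (14 - 12) - 11 = 7

P + Q = (12, 7)


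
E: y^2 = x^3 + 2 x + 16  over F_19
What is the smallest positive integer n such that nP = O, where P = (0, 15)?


Compute successive multiples of P until we hit O:
  1P = (0, 15)
  2P = (6, 15)
  3P = (13, 4)
  4P = (12, 1)
  5P = (11, 1)
  6P = (17, 17)
  7P = (3, 7)
  8P = (2, 3)
  ... (continuing to 20P)
  20P = O

ord(P) = 20


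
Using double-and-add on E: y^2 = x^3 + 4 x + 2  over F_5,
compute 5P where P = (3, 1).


k = 5 = 101_2 (binary, LSB first: 101)
Double-and-add from P = (3, 1):
  bit 0 = 1: acc = O + (3, 1) = (3, 1)
  bit 1 = 0: acc unchanged = (3, 1)
  bit 2 = 1: acc = (3, 1) + (3, 1) = (3, 4)

5P = (3, 4)


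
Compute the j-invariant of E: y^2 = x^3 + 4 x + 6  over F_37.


Delta = -16(4 a^3 + 27 b^2) mod 37 = 36
-1728 * (4 a)^3 = -1728 * (4*4)^3 mod 37 = 27
j = 27 * 36^(-1) mod 37 = 10

j = 10 (mod 37)


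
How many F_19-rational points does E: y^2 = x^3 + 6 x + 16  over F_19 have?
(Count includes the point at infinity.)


For each x in F_19, count y with y^2 = x^3 + 6 x + 16 mod 19:
  x = 0: RHS = 16, y in [4, 15]  -> 2 point(s)
  x = 1: RHS = 4, y in [2, 17]  -> 2 point(s)
  x = 2: RHS = 17, y in [6, 13]  -> 2 point(s)
  x = 3: RHS = 4, y in [2, 17]  -> 2 point(s)
  x = 4: RHS = 9, y in [3, 16]  -> 2 point(s)
  x = 5: RHS = 0, y in [0]  -> 1 point(s)
  x = 8: RHS = 6, y in [5, 14]  -> 2 point(s)
  x = 9: RHS = 1, y in [1, 18]  -> 2 point(s)
  x = 11: RHS = 7, y in [8, 11]  -> 2 point(s)
  x = 12: RHS = 11, y in [7, 12]  -> 2 point(s)
  x = 13: RHS = 11, y in [7, 12]  -> 2 point(s)
  x = 15: RHS = 4, y in [2, 17]  -> 2 point(s)
  x = 16: RHS = 9, y in [3, 16]  -> 2 point(s)
  x = 18: RHS = 9, y in [3, 16]  -> 2 point(s)
Affine points: 27. Add the point at infinity: total = 28.

#E(F_19) = 28


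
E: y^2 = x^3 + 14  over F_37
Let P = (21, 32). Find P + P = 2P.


Doubling: s = (3 x1^2 + a) / (2 y1)
s = (3*21^2 + 0) / (2*32) mod 37 = 12
x3 = s^2 - 2 x1 mod 37 = 12^2 - 2*21 = 28
y3 = s (x1 - x3) - y1 mod 37 = 12 * (21 - 28) - 32 = 32

2P = (28, 32)


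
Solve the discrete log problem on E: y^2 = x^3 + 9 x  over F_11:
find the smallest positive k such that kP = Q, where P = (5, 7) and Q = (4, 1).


Enumerate multiples of P until we hit Q = (4, 1):
  1P = (5, 7)
  2P = (4, 10)
  3P = (0, 0)
  4P = (4, 1)
Match found at i = 4.

k = 4


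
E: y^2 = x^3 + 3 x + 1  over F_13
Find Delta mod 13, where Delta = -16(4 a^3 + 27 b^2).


4 a^3 + 27 b^2 = 4*3^3 + 27*1^2 = 108 + 27 = 135
Delta = -16 * (135) = -2160
Delta mod 13 = 11

Delta = 11 (mod 13)


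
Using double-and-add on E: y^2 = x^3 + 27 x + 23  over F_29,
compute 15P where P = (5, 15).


k = 15 = 1111_2 (binary, LSB first: 1111)
Double-and-add from P = (5, 15):
  bit 0 = 1: acc = O + (5, 15) = (5, 15)
  bit 1 = 1: acc = (5, 15) + (12, 25) = (17, 1)
  bit 2 = 1: acc = (17, 1) + (14, 10) = (7, 27)
  bit 3 = 1: acc = (7, 27) + (24, 16) = (22, 10)

15P = (22, 10)


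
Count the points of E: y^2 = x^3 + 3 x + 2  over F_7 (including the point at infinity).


For each x in F_7, count y with y^2 = x^3 + 3 x + 2 mod 7:
  x = 0: RHS = 2, y in [3, 4]  -> 2 point(s)
  x = 2: RHS = 2, y in [3, 4]  -> 2 point(s)
  x = 4: RHS = 1, y in [1, 6]  -> 2 point(s)
  x = 5: RHS = 2, y in [3, 4]  -> 2 point(s)
Affine points: 8. Add the point at infinity: total = 9.

#E(F_7) = 9


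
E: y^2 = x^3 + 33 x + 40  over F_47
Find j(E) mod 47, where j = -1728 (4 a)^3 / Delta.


Delta = -16(4 a^3 + 27 b^2) mod 47 = 6
-1728 * (4 a)^3 = -1728 * (4*33)^3 mod 47 = 18
j = 18 * 6^(-1) mod 47 = 3

j = 3 (mod 47)


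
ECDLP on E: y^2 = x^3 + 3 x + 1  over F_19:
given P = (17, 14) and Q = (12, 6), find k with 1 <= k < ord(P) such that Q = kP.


Enumerate multiples of P until we hit Q = (12, 6):
  1P = (17, 14)
  2P = (11, 15)
  3P = (0, 18)
  4P = (6, 8)
  5P = (12, 6)
Match found at i = 5.

k = 5


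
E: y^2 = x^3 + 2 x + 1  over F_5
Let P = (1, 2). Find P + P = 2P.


Doubling: s = (3 x1^2 + a) / (2 y1)
s = (3*1^2 + 2) / (2*2) mod 5 = 0
x3 = s^2 - 2 x1 mod 5 = 0^2 - 2*1 = 3
y3 = s (x1 - x3) - y1 mod 5 = 0 * (1 - 3) - 2 = 3

2P = (3, 3)


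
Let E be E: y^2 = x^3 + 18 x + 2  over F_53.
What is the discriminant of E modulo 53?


4 a^3 + 27 b^2 = 4*18^3 + 27*2^2 = 23328 + 108 = 23436
Delta = -16 * (23436) = -374976
Delta mod 53 = 52

Delta = 52 (mod 53)


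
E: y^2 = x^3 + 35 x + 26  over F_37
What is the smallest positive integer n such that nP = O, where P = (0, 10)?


Compute successive multiples of P until we hit O:
  1P = (0, 10)
  2P = (10, 28)
  3P = (11, 22)
  4P = (33, 28)
  5P = (15, 2)
  6P = (31, 9)
  7P = (5, 20)
  8P = (36, 29)
  ... (continuing to 45P)
  45P = O

ord(P) = 45


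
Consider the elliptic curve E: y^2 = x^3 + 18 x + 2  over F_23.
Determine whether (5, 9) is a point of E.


Check whether y^2 = x^3 + 18 x + 2 (mod 23) for (x, y) = (5, 9).
LHS: y^2 = 9^2 mod 23 = 12
RHS: x^3 + 18 x + 2 = 5^3 + 18*5 + 2 mod 23 = 10
LHS != RHS

No, not on the curve


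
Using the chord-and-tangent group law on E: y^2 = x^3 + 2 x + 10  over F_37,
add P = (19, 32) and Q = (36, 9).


P != Q, so use the chord formula.
s = (y2 - y1) / (x2 - x1) = (14) / (17) mod 37 = 3
x3 = s^2 - x1 - x2 mod 37 = 3^2 - 19 - 36 = 28
y3 = s (x1 - x3) - y1 mod 37 = 3 * (19 - 28) - 32 = 15

P + Q = (28, 15)


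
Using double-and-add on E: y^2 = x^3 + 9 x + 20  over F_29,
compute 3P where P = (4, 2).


k = 3 = 11_2 (binary, LSB first: 11)
Double-and-add from P = (4, 2):
  bit 0 = 1: acc = O + (4, 2) = (4, 2)
  bit 1 = 1: acc = (4, 2) + (12, 0) = (4, 27)

3P = (4, 27)


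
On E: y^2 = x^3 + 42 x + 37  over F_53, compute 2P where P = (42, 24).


Doubling: s = (3 x1^2 + a) / (2 y1)
s = (3*42^2 + 42) / (2*24) mod 53 = 25
x3 = s^2 - 2 x1 mod 53 = 25^2 - 2*42 = 11
y3 = s (x1 - x3) - y1 mod 53 = 25 * (42 - 11) - 24 = 9

2P = (11, 9)


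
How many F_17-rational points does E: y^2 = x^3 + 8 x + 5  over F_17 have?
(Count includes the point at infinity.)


For each x in F_17, count y with y^2 = x^3 + 8 x + 5 mod 17:
  x = 4: RHS = 16, y in [4, 13]  -> 2 point(s)
  x = 5: RHS = 0, y in [0]  -> 1 point(s)
  x = 7: RHS = 13, y in [8, 9]  -> 2 point(s)
  x = 11: RHS = 13, y in [8, 9]  -> 2 point(s)
  x = 15: RHS = 15, y in [7, 10]  -> 2 point(s)
  x = 16: RHS = 13, y in [8, 9]  -> 2 point(s)
Affine points: 11. Add the point at infinity: total = 12.

#E(F_17) = 12


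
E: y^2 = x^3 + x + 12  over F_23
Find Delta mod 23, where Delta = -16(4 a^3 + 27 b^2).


4 a^3 + 27 b^2 = 4*1^3 + 27*12^2 = 4 + 3888 = 3892
Delta = -16 * (3892) = -62272
Delta mod 23 = 12

Delta = 12 (mod 23)


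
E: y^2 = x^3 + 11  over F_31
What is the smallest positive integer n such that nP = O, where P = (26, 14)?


Compute successive multiples of P until we hit O:
  1P = (26, 14)
  2P = (15, 21)
  3P = (15, 10)
  4P = (26, 17)
  5P = O

ord(P) = 5


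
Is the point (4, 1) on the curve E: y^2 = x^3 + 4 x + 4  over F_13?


Check whether y^2 = x^3 + 4 x + 4 (mod 13) for (x, y) = (4, 1).
LHS: y^2 = 1^2 mod 13 = 1
RHS: x^3 + 4 x + 4 = 4^3 + 4*4 + 4 mod 13 = 6
LHS != RHS

No, not on the curve


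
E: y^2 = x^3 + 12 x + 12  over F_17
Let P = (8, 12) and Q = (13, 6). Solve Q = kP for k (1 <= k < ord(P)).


Enumerate multiples of P until we hit Q = (13, 6):
  1P = (8, 12)
  2P = (1, 5)
  3P = (9, 4)
  4P = (13, 11)
  5P = (11, 9)
  6P = (16, 13)
  7P = (14, 0)
  8P = (16, 4)
  9P = (11, 8)
  10P = (13, 6)
Match found at i = 10.

k = 10


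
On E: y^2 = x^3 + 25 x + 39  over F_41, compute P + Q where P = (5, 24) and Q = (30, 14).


P != Q, so use the chord formula.
s = (y2 - y1) / (x2 - x1) = (31) / (25) mod 41 = 16
x3 = s^2 - x1 - x2 mod 41 = 16^2 - 5 - 30 = 16
y3 = s (x1 - x3) - y1 mod 41 = 16 * (5 - 16) - 24 = 5

P + Q = (16, 5)


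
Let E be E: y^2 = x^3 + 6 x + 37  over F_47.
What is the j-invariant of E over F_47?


Delta = -16(4 a^3 + 27 b^2) mod 47 = 34
-1728 * (4 a)^3 = -1728 * (4*6)^3 mod 47 = 19
j = 19 * 34^(-1) mod 47 = 13

j = 13 (mod 47)


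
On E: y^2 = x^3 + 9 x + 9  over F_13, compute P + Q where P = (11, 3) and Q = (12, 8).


P != Q, so use the chord formula.
s = (y2 - y1) / (x2 - x1) = (5) / (1) mod 13 = 5
x3 = s^2 - x1 - x2 mod 13 = 5^2 - 11 - 12 = 2
y3 = s (x1 - x3) - y1 mod 13 = 5 * (11 - 2) - 3 = 3

P + Q = (2, 3)


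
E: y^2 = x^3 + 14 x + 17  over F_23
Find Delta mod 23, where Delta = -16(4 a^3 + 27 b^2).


4 a^3 + 27 b^2 = 4*14^3 + 27*17^2 = 10976 + 7803 = 18779
Delta = -16 * (18779) = -300464
Delta mod 23 = 8

Delta = 8 (mod 23)


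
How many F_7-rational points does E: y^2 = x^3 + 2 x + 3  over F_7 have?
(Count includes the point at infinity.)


For each x in F_7, count y with y^2 = x^3 + 2 x + 3 mod 7:
  x = 2: RHS = 1, y in [1, 6]  -> 2 point(s)
  x = 3: RHS = 1, y in [1, 6]  -> 2 point(s)
  x = 6: RHS = 0, y in [0]  -> 1 point(s)
Affine points: 5. Add the point at infinity: total = 6.

#E(F_7) = 6


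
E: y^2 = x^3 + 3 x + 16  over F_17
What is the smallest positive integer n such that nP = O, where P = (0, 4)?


Compute successive multiples of P until we hit O:
  1P = (0, 4)
  2P = (2, 8)
  3P = (2, 9)
  4P = (0, 13)
  5P = O

ord(P) = 5


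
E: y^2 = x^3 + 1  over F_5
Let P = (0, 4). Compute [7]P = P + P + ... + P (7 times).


k = 7 = 111_2 (binary, LSB first: 111)
Double-and-add from P = (0, 4):
  bit 0 = 1: acc = O + (0, 4) = (0, 4)
  bit 1 = 1: acc = (0, 4) + (0, 1) = O
  bit 2 = 1: acc = O + (0, 4) = (0, 4)

7P = (0, 4)


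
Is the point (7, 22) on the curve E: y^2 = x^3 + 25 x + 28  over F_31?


Check whether y^2 = x^3 + 25 x + 28 (mod 31) for (x, y) = (7, 22).
LHS: y^2 = 22^2 mod 31 = 19
RHS: x^3 + 25 x + 28 = 7^3 + 25*7 + 28 mod 31 = 19
LHS = RHS

Yes, on the curve


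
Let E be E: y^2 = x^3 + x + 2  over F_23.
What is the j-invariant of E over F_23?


Delta = -16(4 a^3 + 27 b^2) mod 23 = 2
-1728 * (4 a)^3 = -1728 * (4*1)^3 mod 23 = 15
j = 15 * 2^(-1) mod 23 = 19

j = 19 (mod 23)


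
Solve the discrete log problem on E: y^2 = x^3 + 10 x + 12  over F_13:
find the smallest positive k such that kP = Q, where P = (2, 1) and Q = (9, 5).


Enumerate multiples of P until we hit Q = (9, 5):
  1P = (2, 1)
  2P = (0, 8)
  3P = (7, 10)
  4P = (1, 6)
  5P = (9, 8)
  6P = (3, 11)
  7P = (4, 5)
  8P = (11, 7)
  9P = (12, 1)
  10P = (12, 12)
  11P = (11, 6)
  12P = (4, 8)
  13P = (3, 2)
  14P = (9, 5)
Match found at i = 14.

k = 14


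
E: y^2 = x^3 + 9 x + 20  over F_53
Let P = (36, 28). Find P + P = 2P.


Doubling: s = (3 x1^2 + a) / (2 y1)
s = (3*36^2 + 9) / (2*28) mod 53 = 27
x3 = s^2 - 2 x1 mod 53 = 27^2 - 2*36 = 21
y3 = s (x1 - x3) - y1 mod 53 = 27 * (36 - 21) - 28 = 6

2P = (21, 6)


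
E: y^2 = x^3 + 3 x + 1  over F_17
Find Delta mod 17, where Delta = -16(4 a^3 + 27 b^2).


4 a^3 + 27 b^2 = 4*3^3 + 27*1^2 = 108 + 27 = 135
Delta = -16 * (135) = -2160
Delta mod 17 = 16

Delta = 16 (mod 17)


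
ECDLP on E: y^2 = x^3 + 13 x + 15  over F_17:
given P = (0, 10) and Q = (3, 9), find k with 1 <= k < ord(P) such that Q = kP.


Enumerate multiples of P until we hit Q = (3, 9):
  1P = (0, 10)
  2P = (15, 10)
  3P = (2, 7)
  4P = (13, 1)
  5P = (8, 6)
  6P = (5, 1)
  7P = (3, 9)
Match found at i = 7.

k = 7


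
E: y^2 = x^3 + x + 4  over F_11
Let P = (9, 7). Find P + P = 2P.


Doubling: s = (3 x1^2 + a) / (2 y1)
s = (3*9^2 + 1) / (2*7) mod 11 = 8
x3 = s^2 - 2 x1 mod 11 = 8^2 - 2*9 = 2
y3 = s (x1 - x3) - y1 mod 11 = 8 * (9 - 2) - 7 = 5

2P = (2, 5)


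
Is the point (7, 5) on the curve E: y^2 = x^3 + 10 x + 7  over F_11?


Check whether y^2 = x^3 + 10 x + 7 (mod 11) for (x, y) = (7, 5).
LHS: y^2 = 5^2 mod 11 = 3
RHS: x^3 + 10 x + 7 = 7^3 + 10*7 + 7 mod 11 = 2
LHS != RHS

No, not on the curve


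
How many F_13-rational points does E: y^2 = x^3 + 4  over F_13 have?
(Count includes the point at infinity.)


For each x in F_13, count y with y^2 = x^3 + 0 x + 4 mod 13:
  x = 0: RHS = 4, y in [2, 11]  -> 2 point(s)
  x = 2: RHS = 12, y in [5, 8]  -> 2 point(s)
  x = 4: RHS = 3, y in [4, 9]  -> 2 point(s)
  x = 5: RHS = 12, y in [5, 8]  -> 2 point(s)
  x = 6: RHS = 12, y in [5, 8]  -> 2 point(s)
  x = 7: RHS = 9, y in [3, 10]  -> 2 point(s)
  x = 8: RHS = 9, y in [3, 10]  -> 2 point(s)
  x = 10: RHS = 3, y in [4, 9]  -> 2 point(s)
  x = 11: RHS = 9, y in [3, 10]  -> 2 point(s)
  x = 12: RHS = 3, y in [4, 9]  -> 2 point(s)
Affine points: 20. Add the point at infinity: total = 21.

#E(F_13) = 21


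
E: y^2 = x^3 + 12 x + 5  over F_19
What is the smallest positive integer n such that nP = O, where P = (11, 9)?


Compute successive multiples of P until we hit O:
  1P = (11, 9)
  2P = (3, 12)
  3P = (9, 14)
  4P = (10, 17)
  5P = (5, 0)
  6P = (10, 2)
  7P = (9, 5)
  8P = (3, 7)
  ... (continuing to 10P)
  10P = O

ord(P) = 10


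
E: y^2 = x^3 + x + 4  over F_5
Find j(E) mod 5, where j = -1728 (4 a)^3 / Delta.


Delta = -16(4 a^3 + 27 b^2) mod 5 = 4
-1728 * (4 a)^3 = -1728 * (4*1)^3 mod 5 = 3
j = 3 * 4^(-1) mod 5 = 2

j = 2 (mod 5)


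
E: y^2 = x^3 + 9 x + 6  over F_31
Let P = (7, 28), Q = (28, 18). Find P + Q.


P != Q, so use the chord formula.
s = (y2 - y1) / (x2 - x1) = (21) / (21) mod 31 = 1
x3 = s^2 - x1 - x2 mod 31 = 1^2 - 7 - 28 = 28
y3 = s (x1 - x3) - y1 mod 31 = 1 * (7 - 28) - 28 = 13

P + Q = (28, 13)


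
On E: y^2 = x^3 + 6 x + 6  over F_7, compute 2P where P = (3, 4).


k = 2 = 10_2 (binary, LSB first: 01)
Double-and-add from P = (3, 4):
  bit 0 = 0: acc unchanged = O
  bit 1 = 1: acc = O + (5, 0) = (5, 0)

2P = (5, 0)


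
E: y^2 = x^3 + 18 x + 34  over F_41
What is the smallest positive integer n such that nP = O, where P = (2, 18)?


Compute successive multiples of P until we hit O:
  1P = (2, 18)
  2P = (32, 39)
  3P = (12, 16)
  4P = (9, 8)
  5P = (22, 34)
  6P = (16, 20)
  7P = (18, 9)
  8P = (25, 18)
  ... (continuing to 39P)
  39P = O

ord(P) = 39


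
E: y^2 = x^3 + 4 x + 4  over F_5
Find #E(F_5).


For each x in F_5, count y with y^2 = x^3 + 4 x + 4 mod 5:
  x = 0: RHS = 4, y in [2, 3]  -> 2 point(s)
  x = 1: RHS = 4, y in [2, 3]  -> 2 point(s)
  x = 2: RHS = 0, y in [0]  -> 1 point(s)
  x = 4: RHS = 4, y in [2, 3]  -> 2 point(s)
Affine points: 7. Add the point at infinity: total = 8.

#E(F_5) = 8


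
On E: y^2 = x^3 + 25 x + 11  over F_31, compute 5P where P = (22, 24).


k = 5 = 101_2 (binary, LSB first: 101)
Double-and-add from P = (22, 24):
  bit 0 = 1: acc = O + (22, 24) = (22, 24)
  bit 1 = 0: acc unchanged = (22, 24)
  bit 2 = 1: acc = (22, 24) + (27, 8) = (22, 7)

5P = (22, 7)


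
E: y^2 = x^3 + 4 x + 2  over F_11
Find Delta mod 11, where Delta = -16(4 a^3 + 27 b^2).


4 a^3 + 27 b^2 = 4*4^3 + 27*2^2 = 256 + 108 = 364
Delta = -16 * (364) = -5824
Delta mod 11 = 6

Delta = 6 (mod 11)


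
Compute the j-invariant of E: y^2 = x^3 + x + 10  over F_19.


Delta = -16(4 a^3 + 27 b^2) mod 19 = 18
-1728 * (4 a)^3 = -1728 * (4*1)^3 mod 19 = 7
j = 7 * 18^(-1) mod 19 = 12

j = 12 (mod 19)


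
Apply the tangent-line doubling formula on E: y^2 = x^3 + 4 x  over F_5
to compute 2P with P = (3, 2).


Doubling: s = (3 x1^2 + a) / (2 y1)
s = (3*3^2 + 4) / (2*2) mod 5 = 4
x3 = s^2 - 2 x1 mod 5 = 4^2 - 2*3 = 0
y3 = s (x1 - x3) - y1 mod 5 = 4 * (3 - 0) - 2 = 0

2P = (0, 0)


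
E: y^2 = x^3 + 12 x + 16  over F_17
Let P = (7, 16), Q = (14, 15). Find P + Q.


P != Q, so use the chord formula.
s = (y2 - y1) / (x2 - x1) = (16) / (7) mod 17 = 12
x3 = s^2 - x1 - x2 mod 17 = 12^2 - 7 - 14 = 4
y3 = s (x1 - x3) - y1 mod 17 = 12 * (7 - 4) - 16 = 3

P + Q = (4, 3)


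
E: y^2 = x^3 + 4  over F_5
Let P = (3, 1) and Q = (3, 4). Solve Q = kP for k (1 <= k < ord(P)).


Enumerate multiples of P until we hit Q = (3, 4):
  1P = (3, 1)
  2P = (0, 2)
  3P = (1, 0)
  4P = (0, 3)
  5P = (3, 4)
Match found at i = 5.

k = 5


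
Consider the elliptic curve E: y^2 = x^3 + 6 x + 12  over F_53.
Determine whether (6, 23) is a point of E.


Check whether y^2 = x^3 + 6 x + 12 (mod 53) for (x, y) = (6, 23).
LHS: y^2 = 23^2 mod 53 = 52
RHS: x^3 + 6 x + 12 = 6^3 + 6*6 + 12 mod 53 = 52
LHS = RHS

Yes, on the curve


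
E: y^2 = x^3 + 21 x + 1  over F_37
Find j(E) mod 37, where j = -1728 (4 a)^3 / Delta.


Delta = -16(4 a^3 + 27 b^2) mod 37 = 11
-1728 * (4 a)^3 = -1728 * (4*21)^3 mod 37 = 11
j = 11 * 11^(-1) mod 37 = 1

j = 1 (mod 37)


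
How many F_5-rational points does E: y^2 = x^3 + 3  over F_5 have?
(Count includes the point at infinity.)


For each x in F_5, count y with y^2 = x^3 + 0 x + 3 mod 5:
  x = 1: RHS = 4, y in [2, 3]  -> 2 point(s)
  x = 2: RHS = 1, y in [1, 4]  -> 2 point(s)
  x = 3: RHS = 0, y in [0]  -> 1 point(s)
Affine points: 5. Add the point at infinity: total = 6.

#E(F_5) = 6


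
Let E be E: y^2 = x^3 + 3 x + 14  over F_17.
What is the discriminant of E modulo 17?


4 a^3 + 27 b^2 = 4*3^3 + 27*14^2 = 108 + 5292 = 5400
Delta = -16 * (5400) = -86400
Delta mod 17 = 11

Delta = 11 (mod 17)


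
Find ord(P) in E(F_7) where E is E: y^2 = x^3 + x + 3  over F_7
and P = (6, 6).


Compute successive multiples of P until we hit O:
  1P = (6, 6)
  2P = (6, 1)
  3P = O

ord(P) = 3


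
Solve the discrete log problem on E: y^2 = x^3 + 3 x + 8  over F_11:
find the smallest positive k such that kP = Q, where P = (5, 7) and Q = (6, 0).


Enumerate multiples of P until we hit Q = (6, 0):
  1P = (5, 7)
  2P = (6, 0)
Match found at i = 2.

k = 2


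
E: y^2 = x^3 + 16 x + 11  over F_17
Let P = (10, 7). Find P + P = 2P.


Doubling: s = (3 x1^2 + a) / (2 y1)
s = (3*10^2 + 16) / (2*7) mod 17 = 8
x3 = s^2 - 2 x1 mod 17 = 8^2 - 2*10 = 10
y3 = s (x1 - x3) - y1 mod 17 = 8 * (10 - 10) - 7 = 10

2P = (10, 10)


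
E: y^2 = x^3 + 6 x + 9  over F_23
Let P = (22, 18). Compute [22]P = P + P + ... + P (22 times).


k = 22 = 10110_2 (binary, LSB first: 01101)
Double-and-add from P = (22, 18):
  bit 0 = 0: acc unchanged = O
  bit 1 = 1: acc = O + (15, 1) = (15, 1)
  bit 2 = 1: acc = (15, 1) + (19, 17) = (5, 16)
  bit 3 = 0: acc unchanged = (5, 16)
  bit 4 = 1: acc = (5, 16) + (3, 13) = (0, 3)

22P = (0, 3)


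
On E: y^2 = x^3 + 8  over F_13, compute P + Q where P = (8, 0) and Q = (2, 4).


P != Q, so use the chord formula.
s = (y2 - y1) / (x2 - x1) = (4) / (7) mod 13 = 8
x3 = s^2 - x1 - x2 mod 13 = 8^2 - 8 - 2 = 2
y3 = s (x1 - x3) - y1 mod 13 = 8 * (8 - 2) - 0 = 9

P + Q = (2, 9)


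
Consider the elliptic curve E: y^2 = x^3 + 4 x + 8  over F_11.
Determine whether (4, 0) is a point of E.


Check whether y^2 = x^3 + 4 x + 8 (mod 11) for (x, y) = (4, 0).
LHS: y^2 = 0^2 mod 11 = 0
RHS: x^3 + 4 x + 8 = 4^3 + 4*4 + 8 mod 11 = 0
LHS = RHS

Yes, on the curve


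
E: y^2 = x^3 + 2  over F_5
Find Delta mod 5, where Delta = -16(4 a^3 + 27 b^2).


4 a^3 + 27 b^2 = 4*0^3 + 27*2^2 = 0 + 108 = 108
Delta = -16 * (108) = -1728
Delta mod 5 = 2

Delta = 2 (mod 5)


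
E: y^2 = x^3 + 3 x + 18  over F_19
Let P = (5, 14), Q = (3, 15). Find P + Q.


P != Q, so use the chord formula.
s = (y2 - y1) / (x2 - x1) = (1) / (17) mod 19 = 9
x3 = s^2 - x1 - x2 mod 19 = 9^2 - 5 - 3 = 16
y3 = s (x1 - x3) - y1 mod 19 = 9 * (5 - 16) - 14 = 1

P + Q = (16, 1)


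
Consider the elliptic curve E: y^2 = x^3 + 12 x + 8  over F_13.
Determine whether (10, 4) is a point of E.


Check whether y^2 = x^3 + 12 x + 8 (mod 13) for (x, y) = (10, 4).
LHS: y^2 = 4^2 mod 13 = 3
RHS: x^3 + 12 x + 8 = 10^3 + 12*10 + 8 mod 13 = 10
LHS != RHS

No, not on the curve


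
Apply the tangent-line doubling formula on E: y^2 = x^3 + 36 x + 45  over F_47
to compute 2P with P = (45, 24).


Doubling: s = (3 x1^2 + a) / (2 y1)
s = (3*45^2 + 36) / (2*24) mod 47 = 1
x3 = s^2 - 2 x1 mod 47 = 1^2 - 2*45 = 5
y3 = s (x1 - x3) - y1 mod 47 = 1 * (45 - 5) - 24 = 16

2P = (5, 16)


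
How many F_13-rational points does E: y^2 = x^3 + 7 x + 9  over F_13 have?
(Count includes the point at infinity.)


For each x in F_13, count y with y^2 = x^3 + 7 x + 9 mod 13:
  x = 0: RHS = 9, y in [3, 10]  -> 2 point(s)
  x = 1: RHS = 4, y in [2, 11]  -> 2 point(s)
  x = 4: RHS = 10, y in [6, 7]  -> 2 point(s)
  x = 5: RHS = 0, y in [0]  -> 1 point(s)
  x = 10: RHS = 0, y in [0]  -> 1 point(s)
  x = 11: RHS = 0, y in [0]  -> 1 point(s)
  x = 12: RHS = 1, y in [1, 12]  -> 2 point(s)
Affine points: 11. Add the point at infinity: total = 12.

#E(F_13) = 12


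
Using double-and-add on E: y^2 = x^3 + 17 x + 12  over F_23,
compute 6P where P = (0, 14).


k = 6 = 110_2 (binary, LSB first: 011)
Double-and-add from P = (0, 14):
  bit 0 = 0: acc unchanged = O
  bit 1 = 1: acc = O + (18, 3) = (18, 3)
  bit 2 = 1: acc = (18, 3) + (10, 20) = (20, 7)

6P = (20, 7)


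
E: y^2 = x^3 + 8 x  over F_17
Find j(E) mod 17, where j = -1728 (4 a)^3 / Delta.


Delta = -16(4 a^3 + 27 b^2) mod 17 = 8
-1728 * (4 a)^3 = -1728 * (4*8)^3 mod 17 = 3
j = 3 * 8^(-1) mod 17 = 11

j = 11 (mod 17)


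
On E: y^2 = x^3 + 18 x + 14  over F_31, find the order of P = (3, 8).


Compute successive multiples of P until we hit O:
  1P = (3, 8)
  2P = (3, 23)
  3P = O

ord(P) = 3


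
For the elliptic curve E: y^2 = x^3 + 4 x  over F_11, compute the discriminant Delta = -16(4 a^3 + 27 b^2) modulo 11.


4 a^3 + 27 b^2 = 4*4^3 + 27*0^2 = 256 + 0 = 256
Delta = -16 * (256) = -4096
Delta mod 11 = 7

Delta = 7 (mod 11)


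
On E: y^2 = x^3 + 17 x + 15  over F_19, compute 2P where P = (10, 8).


Doubling: s = (3 x1^2 + a) / (2 y1)
s = (3*10^2 + 17) / (2*8) mod 19 = 2
x3 = s^2 - 2 x1 mod 19 = 2^2 - 2*10 = 3
y3 = s (x1 - x3) - y1 mod 19 = 2 * (10 - 3) - 8 = 6

2P = (3, 6)


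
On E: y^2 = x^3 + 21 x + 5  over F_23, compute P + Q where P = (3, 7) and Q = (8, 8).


P != Q, so use the chord formula.
s = (y2 - y1) / (x2 - x1) = (1) / (5) mod 23 = 14
x3 = s^2 - x1 - x2 mod 23 = 14^2 - 3 - 8 = 1
y3 = s (x1 - x3) - y1 mod 23 = 14 * (3 - 1) - 7 = 21

P + Q = (1, 21)


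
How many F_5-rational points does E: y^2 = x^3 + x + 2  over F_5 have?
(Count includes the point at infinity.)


For each x in F_5, count y with y^2 = x^3 + 1 x + 2 mod 5:
  x = 1: RHS = 4, y in [2, 3]  -> 2 point(s)
  x = 4: RHS = 0, y in [0]  -> 1 point(s)
Affine points: 3. Add the point at infinity: total = 4.

#E(F_5) = 4


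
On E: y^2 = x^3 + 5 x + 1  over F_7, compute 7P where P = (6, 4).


k = 7 = 111_2 (binary, LSB first: 111)
Double-and-add from P = (6, 4):
  bit 0 = 1: acc = O + (6, 4) = (6, 4)
  bit 1 = 1: acc = (6, 4) + (3, 6) = (0, 6)
  bit 2 = 1: acc = (0, 6) + (5, 5) = (4, 6)

7P = (4, 6)


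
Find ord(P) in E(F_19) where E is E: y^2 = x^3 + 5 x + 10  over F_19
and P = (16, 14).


Compute successive multiples of P until we hit O:
  1P = (16, 14)
  2P = (17, 12)
  3P = (9, 10)
  4P = (11, 16)
  5P = (18, 2)
  6P = (2, 16)
  7P = (8, 12)
  8P = (1, 4)
  ... (continuing to 21P)
  21P = O

ord(P) = 21


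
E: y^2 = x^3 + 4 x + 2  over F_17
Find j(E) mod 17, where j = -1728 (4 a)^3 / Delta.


Delta = -16(4 a^3 + 27 b^2) mod 17 = 7
-1728 * (4 a)^3 = -1728 * (4*4)^3 mod 17 = 11
j = 11 * 7^(-1) mod 17 = 4

j = 4 (mod 17)


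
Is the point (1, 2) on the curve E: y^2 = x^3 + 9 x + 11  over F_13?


Check whether y^2 = x^3 + 9 x + 11 (mod 13) for (x, y) = (1, 2).
LHS: y^2 = 2^2 mod 13 = 4
RHS: x^3 + 9 x + 11 = 1^3 + 9*1 + 11 mod 13 = 8
LHS != RHS

No, not on the curve


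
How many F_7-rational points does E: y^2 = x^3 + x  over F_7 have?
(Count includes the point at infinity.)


For each x in F_7, count y with y^2 = x^3 + 1 x + 0 mod 7:
  x = 0: RHS = 0, y in [0]  -> 1 point(s)
  x = 1: RHS = 2, y in [3, 4]  -> 2 point(s)
  x = 3: RHS = 2, y in [3, 4]  -> 2 point(s)
  x = 5: RHS = 4, y in [2, 5]  -> 2 point(s)
Affine points: 7. Add the point at infinity: total = 8.

#E(F_7) = 8


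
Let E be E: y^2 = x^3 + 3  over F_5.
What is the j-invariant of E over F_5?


Delta = -16(4 a^3 + 27 b^2) mod 5 = 2
-1728 * (4 a)^3 = -1728 * (4*0)^3 mod 5 = 0
j = 0 * 2^(-1) mod 5 = 0

j = 0 (mod 5)


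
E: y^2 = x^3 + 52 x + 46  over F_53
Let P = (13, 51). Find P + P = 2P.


Doubling: s = (3 x1^2 + a) / (2 y1)
s = (3*13^2 + 52) / (2*51) mod 53 = 6
x3 = s^2 - 2 x1 mod 53 = 6^2 - 2*13 = 10
y3 = s (x1 - x3) - y1 mod 53 = 6 * (13 - 10) - 51 = 20

2P = (10, 20)


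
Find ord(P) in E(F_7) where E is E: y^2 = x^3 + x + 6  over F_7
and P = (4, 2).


Compute successive multiples of P until we hit O:
  1P = (4, 2)
  2P = (6, 5)
  3P = (1, 6)
  4P = (3, 6)
  5P = (2, 4)
  6P = (2, 3)
  7P = (3, 1)
  8P = (1, 1)
  ... (continuing to 11P)
  11P = O

ord(P) = 11


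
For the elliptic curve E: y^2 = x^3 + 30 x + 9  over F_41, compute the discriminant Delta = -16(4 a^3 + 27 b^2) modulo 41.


4 a^3 + 27 b^2 = 4*30^3 + 27*9^2 = 108000 + 2187 = 110187
Delta = -16 * (110187) = -1762992
Delta mod 41 = 8

Delta = 8 (mod 41)


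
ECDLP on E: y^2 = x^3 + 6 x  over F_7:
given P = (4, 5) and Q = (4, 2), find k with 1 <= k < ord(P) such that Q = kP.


Enumerate multiples of P until we hit Q = (4, 2):
  1P = (4, 5)
  2P = (1, 0)
  3P = (4, 2)
Match found at i = 3.

k = 3


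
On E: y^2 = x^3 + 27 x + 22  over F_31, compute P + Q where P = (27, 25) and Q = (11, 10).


P != Q, so use the chord formula.
s = (y2 - y1) / (x2 - x1) = (16) / (15) mod 31 = 30
x3 = s^2 - x1 - x2 mod 31 = 30^2 - 27 - 11 = 25
y3 = s (x1 - x3) - y1 mod 31 = 30 * (27 - 25) - 25 = 4

P + Q = (25, 4)


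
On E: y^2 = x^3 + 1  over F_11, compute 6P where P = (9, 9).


k = 6 = 110_2 (binary, LSB first: 011)
Double-and-add from P = (9, 9):
  bit 0 = 0: acc unchanged = O
  bit 1 = 1: acc = O + (2, 3) = (2, 3)
  bit 2 = 1: acc = (2, 3) + (0, 1) = (10, 0)

6P = (10, 0)


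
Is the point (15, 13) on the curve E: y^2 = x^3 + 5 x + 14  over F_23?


Check whether y^2 = x^3 + 5 x + 14 (mod 23) for (x, y) = (15, 13).
LHS: y^2 = 13^2 mod 23 = 8
RHS: x^3 + 5 x + 14 = 15^3 + 5*15 + 14 mod 23 = 14
LHS != RHS

No, not on the curve
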